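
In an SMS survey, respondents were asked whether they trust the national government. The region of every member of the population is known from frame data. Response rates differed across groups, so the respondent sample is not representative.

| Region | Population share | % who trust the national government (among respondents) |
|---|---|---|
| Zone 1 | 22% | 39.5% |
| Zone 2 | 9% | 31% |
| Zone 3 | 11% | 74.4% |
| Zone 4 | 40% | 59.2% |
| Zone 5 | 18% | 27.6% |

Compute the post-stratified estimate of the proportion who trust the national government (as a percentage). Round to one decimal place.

48.3%

Each cell contributes population-share × respondent value:
  Zone 1: 0.22 × 39.5 = 8.69
  Zone 2: 0.09 × 31 = 2.79
  Zone 3: 0.11 × 74.4 = 8.184
  Zone 4: 0.4 × 59.2 = 23.68
  Zone 5: 0.18 × 27.6 = 4.968
Post-stratified estimate = 48.312 → 48.3%.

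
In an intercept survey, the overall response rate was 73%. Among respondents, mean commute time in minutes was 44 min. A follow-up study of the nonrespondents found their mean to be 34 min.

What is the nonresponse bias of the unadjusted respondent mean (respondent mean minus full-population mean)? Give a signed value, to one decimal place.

+2.7

Nonresponse fraction = 1 − 0.73 = 0.27.
Bias = (nonresponse fraction) × (respondent mean − nonrespondent mean)
     = 0.27 × (44 − 34) = 0.27 × 10 = 2.7.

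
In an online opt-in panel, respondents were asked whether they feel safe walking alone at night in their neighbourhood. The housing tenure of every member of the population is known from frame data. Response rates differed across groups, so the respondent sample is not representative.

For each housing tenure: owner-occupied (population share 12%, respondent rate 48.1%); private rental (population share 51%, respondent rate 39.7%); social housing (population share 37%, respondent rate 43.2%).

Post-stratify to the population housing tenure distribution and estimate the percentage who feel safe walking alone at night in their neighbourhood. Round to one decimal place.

42.0%

Each cell contributes population-share × respondent value:
  owner-occupied: 0.12 × 48.1 = 5.772
  private rental: 0.51 × 39.7 = 20.247
  social housing: 0.37 × 43.2 = 15.984
Post-stratified estimate = 42.003 → 42.0%.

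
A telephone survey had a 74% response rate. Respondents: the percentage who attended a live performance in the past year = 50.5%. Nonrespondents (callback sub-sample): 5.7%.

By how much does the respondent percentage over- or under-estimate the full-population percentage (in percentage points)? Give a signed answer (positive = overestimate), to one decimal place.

Nonresponse fraction = 1 − 0.74 = 0.26.
Bias = (nonresponse fraction) × (respondent percentage − nonrespondent percentage)
     = 0.26 × (50.5 − 5.7) = 0.26 × 44.8 = 11.648.

+11.6 percentage points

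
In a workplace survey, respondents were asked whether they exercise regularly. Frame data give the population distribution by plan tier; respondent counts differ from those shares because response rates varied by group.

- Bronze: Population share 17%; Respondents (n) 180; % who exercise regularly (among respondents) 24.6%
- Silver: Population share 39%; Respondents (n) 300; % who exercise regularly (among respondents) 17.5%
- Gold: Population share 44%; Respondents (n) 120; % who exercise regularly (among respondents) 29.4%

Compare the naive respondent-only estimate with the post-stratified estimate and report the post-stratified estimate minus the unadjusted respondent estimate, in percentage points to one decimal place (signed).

+1.9 percentage points

Without adjustment, the pooled respondent share is:
  (180/600)×24.6 + (300/600)×17.5 + (120/600)×29.4 = 22.01%
Post-stratified estimate weights by population shares:
  0.17×24.6 + 0.39×17.5 + 0.44×29.4 = 23.943%
Difference = 23.943 − 22.01 = 1.933 pp.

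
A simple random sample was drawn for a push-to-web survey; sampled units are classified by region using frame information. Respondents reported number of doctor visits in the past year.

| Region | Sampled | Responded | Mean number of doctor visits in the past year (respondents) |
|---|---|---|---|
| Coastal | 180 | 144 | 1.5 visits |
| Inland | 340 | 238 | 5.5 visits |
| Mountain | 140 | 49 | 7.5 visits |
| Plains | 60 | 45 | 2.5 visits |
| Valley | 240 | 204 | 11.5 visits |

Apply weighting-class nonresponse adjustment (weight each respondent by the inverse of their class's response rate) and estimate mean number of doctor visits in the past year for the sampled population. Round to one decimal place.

Class response rates: Coastal 144/180 = 80%, Inland 238/340 = 70%, Mountain 49/140 = 35%, Plains 45/60 = 75%, Valley 204/240 = 85%.
Inverse-response-rate weighting restores each class to its sampled count, so class totals weight by n_sampled:
  Coastal: 180 × 1.5 = 270
  Inland: 340 × 5.5 = 1870
  Mountain: 140 × 7.5 = 1050
  Plains: 60 × 2.5 = 150
  Valley: 240 × 11.5 = 2760
Adjusted estimate = 6100 / 960 = 6.35417 → 6.4.

6.4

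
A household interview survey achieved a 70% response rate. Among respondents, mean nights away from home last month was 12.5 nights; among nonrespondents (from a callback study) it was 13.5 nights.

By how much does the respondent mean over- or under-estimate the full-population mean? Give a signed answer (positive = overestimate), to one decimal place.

-0.3

Nonresponse fraction = 1 − 0.7 = 0.3.
Bias = (nonresponse fraction) × (respondent mean − nonrespondent mean)
     = 0.3 × (12.5 − 13.5) = 0.3 × -1 = -0.3.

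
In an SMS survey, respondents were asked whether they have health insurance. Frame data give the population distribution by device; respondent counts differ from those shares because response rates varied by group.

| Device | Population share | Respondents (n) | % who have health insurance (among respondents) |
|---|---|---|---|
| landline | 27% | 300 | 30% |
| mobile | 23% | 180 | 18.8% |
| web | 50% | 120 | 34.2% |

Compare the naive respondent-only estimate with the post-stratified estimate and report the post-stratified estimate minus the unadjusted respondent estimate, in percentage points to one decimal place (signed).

+2.0 percentage points

Naive respondent-only estimate (weights = respondent counts):
  (300/600)×30 + (180/600)×18.8 + (120/600)×34.2 = 27.48%
Post-stratifying to population shares instead:
  0.27×30 + 0.23×18.8 + 0.5×34.2 = 29.524%
Difference = 29.524 − 27.48 = 2.044 pp.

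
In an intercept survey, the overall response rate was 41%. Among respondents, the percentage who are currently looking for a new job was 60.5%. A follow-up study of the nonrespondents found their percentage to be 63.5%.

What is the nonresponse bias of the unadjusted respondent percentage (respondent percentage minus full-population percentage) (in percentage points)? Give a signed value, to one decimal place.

-1.8 percentage points

Nonresponse fraction = 1 − 0.41 = 0.59.
Bias = (nonresponse fraction) × (respondent percentage − nonrespondent percentage)
     = 0.59 × (60.5 − 63.5) = 0.59 × -3 = -1.77.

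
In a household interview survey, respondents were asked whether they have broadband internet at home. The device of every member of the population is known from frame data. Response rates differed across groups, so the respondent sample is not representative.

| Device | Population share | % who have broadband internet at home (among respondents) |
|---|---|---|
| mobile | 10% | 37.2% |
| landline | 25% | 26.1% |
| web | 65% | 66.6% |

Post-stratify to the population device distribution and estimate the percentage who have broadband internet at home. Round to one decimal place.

Reweight to the known device distribution:
  mobile: 0.1 × 37.2 = 3.72
  landline: 0.25 × 26.1 = 6.525
  web: 0.65 × 66.6 = 43.29
Post-stratified estimate = 53.535 → 53.5%.

53.5%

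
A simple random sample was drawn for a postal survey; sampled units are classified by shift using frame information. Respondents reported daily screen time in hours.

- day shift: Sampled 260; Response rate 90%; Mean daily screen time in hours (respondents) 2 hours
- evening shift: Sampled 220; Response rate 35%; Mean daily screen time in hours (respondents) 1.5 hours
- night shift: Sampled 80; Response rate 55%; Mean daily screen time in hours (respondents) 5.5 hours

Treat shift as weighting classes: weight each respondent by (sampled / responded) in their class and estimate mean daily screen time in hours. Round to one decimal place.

2.3

Weighting each respondent by the inverse class response rate inflates each class back to its sampled size, so the class weight is n_sampled:
  day shift: 260 × 2 = 520
  evening shift: 220 × 1.5 = 330
  night shift: 80 × 5.5 = 440
Adjusted estimate = 1290 / 560 = 2.30357 → 2.3.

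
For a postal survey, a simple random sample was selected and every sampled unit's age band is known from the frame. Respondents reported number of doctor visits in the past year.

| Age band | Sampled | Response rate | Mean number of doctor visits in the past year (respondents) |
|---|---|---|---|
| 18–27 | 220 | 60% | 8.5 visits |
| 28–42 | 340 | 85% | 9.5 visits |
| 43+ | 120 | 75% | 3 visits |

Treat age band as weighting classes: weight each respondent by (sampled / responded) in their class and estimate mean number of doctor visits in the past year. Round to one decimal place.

8.0

Inverse-response-rate weighting restores each class to its sampled count, so class totals weight by n_sampled:
  18–27: 220 × 8.5 = 1870
  28–42: 340 × 9.5 = 3230
  43+: 120 × 3 = 360
Adjusted estimate = 5460 / 680 = 8.02941 → 8.0.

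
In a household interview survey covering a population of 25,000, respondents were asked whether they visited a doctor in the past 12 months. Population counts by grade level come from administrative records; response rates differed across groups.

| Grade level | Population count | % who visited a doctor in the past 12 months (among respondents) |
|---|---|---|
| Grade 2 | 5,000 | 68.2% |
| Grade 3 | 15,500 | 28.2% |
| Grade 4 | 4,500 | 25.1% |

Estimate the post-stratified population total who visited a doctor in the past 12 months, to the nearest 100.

8,900

Estimated count per cell = population count × respondent percentage:
  Grade 2: 5,000 × 68.2% = 3410
  Grade 3: 15,500 × 28.2% = 4371
  Grade 4: 4,500 × 25.1% = 1129.5
Estimated total = 8910.5 → 8,900.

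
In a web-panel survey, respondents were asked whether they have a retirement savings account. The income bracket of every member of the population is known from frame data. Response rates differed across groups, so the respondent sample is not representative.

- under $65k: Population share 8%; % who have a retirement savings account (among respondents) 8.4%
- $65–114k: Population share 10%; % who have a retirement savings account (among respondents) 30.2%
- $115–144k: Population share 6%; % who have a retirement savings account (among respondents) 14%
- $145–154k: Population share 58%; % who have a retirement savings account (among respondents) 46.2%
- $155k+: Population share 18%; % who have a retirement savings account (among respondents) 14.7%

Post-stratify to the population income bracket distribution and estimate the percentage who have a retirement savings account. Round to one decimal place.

Weight each group's respondent value by its population share:
  under $65k: 0.08 × 8.4 = 0.672
  $65–114k: 0.1 × 30.2 = 3.02
  $115–144k: 0.06 × 14 = 0.84
  $145–154k: 0.58 × 46.2 = 26.796
  $155k+: 0.18 × 14.7 = 2.646
Post-stratified estimate = 33.974 → 34.0%.

34.0%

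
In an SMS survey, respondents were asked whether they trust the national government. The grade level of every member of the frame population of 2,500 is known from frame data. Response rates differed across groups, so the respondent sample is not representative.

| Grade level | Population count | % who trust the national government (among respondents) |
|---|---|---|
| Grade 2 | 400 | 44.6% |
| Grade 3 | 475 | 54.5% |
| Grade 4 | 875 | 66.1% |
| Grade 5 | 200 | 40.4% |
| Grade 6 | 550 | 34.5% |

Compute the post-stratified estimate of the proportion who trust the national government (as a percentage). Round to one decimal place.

Post-stratification weights by population share, not respondent share:
  Grade 2: (400/2,500) × 44.6 = 7.136
  Grade 3: (475/2,500) × 54.5 = 10.355
  Grade 4: (875/2,500) × 66.1 = 23.135
  Grade 5: (200/2,500) × 40.4 = 3.232
  Grade 6: (550/2,500) × 34.5 = 7.59
Post-stratified estimate = 51.448 → 51.4%.

51.4%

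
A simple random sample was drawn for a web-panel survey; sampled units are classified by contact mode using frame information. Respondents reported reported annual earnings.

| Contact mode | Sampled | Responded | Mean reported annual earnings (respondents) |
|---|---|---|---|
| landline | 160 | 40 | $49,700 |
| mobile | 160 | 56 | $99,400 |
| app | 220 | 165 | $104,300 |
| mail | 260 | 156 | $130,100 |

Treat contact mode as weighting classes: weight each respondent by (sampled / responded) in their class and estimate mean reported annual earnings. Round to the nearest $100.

$100,800

Response rates by class: landline 40/160 = 25%, mobile 56/160 = 35%, app 165/220 = 75%, mail 156/260 = 60%.
Weighting each respondent by the inverse class response rate inflates each class back to its sampled size, so the class weight is n_sampled:
  landline: 160 × 49,700 = 7,952,000
  mobile: 160 × 99,400 = 15,904,000
  app: 220 × 104,300 = 22,946,000
  mail: 260 × 130,100 = 33,826,000
Adjusted estimate = 80,628,000 / 800 = 100,785 → $100,800.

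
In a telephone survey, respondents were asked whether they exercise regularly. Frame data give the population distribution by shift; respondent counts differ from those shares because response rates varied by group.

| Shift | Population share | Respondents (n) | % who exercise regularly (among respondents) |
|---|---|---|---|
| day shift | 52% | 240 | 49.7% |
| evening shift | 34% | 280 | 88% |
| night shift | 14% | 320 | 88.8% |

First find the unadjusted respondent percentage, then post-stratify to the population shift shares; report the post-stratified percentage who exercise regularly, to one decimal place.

Unadjusted (pooled respondent) estimate weights by respondent counts:
  (240/840)×49.7 + (280/840)×88 + (320/840)×88.8 = 77.3619%
Reweighting by population shift shares:
  0.52×49.7 + 0.34×88 + 0.14×88.8 = 68.196%

68.2%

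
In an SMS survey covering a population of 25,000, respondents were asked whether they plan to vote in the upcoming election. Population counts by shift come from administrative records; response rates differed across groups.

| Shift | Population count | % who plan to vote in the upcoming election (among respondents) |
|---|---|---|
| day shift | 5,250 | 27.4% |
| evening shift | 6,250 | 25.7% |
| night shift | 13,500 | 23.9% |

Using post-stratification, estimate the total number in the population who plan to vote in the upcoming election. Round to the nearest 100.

Estimated count per cell = population count × respondent percentage:
  day shift: 5,250 × 27.4% = 1438.5
  evening shift: 6,250 × 25.7% = 1606.25
  night shift: 13,500 × 23.9% = 3226.5
Estimated total = 6271.25 → 6,300.

6,300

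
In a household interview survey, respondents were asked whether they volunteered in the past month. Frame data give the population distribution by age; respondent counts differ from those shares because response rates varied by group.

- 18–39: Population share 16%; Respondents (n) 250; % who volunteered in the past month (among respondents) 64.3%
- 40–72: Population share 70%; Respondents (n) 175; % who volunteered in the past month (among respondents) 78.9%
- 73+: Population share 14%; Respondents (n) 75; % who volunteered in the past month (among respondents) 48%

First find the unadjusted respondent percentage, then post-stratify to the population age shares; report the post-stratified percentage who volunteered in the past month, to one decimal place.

Without adjustment, the pooled respondent share is:
  (250/500)×64.3 + (175/500)×78.9 + (75/500)×48 = 66.965%
Reweighting by population age shares:
  0.16×64.3 + 0.7×78.9 + 0.14×48 = 72.238%

72.2%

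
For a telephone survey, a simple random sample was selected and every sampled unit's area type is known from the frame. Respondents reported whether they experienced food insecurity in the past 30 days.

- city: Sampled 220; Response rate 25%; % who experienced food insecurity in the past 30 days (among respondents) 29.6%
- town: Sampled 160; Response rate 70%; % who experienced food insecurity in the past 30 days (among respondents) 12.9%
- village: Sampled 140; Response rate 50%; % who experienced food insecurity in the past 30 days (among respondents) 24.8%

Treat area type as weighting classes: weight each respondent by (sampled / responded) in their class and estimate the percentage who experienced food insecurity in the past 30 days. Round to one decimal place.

23.2%

With weight = n_sampled/n_responded per class, the weighted class total is n_sampled:
  city: 220 × 29.6 = 6512
  town: 160 × 12.9 = 2064
  village: 140 × 24.8 = 3472
Adjusted estimate = 12,048 / 520 = 23.1692 → 23.2%.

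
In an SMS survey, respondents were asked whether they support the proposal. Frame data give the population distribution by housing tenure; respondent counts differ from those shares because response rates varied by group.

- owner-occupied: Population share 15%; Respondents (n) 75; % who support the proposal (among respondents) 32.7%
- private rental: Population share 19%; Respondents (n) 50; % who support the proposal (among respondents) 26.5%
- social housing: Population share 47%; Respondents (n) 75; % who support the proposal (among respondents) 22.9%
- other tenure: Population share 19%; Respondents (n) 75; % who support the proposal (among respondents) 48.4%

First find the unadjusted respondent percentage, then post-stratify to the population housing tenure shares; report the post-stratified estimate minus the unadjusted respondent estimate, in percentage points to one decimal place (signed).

Naive respondent-only estimate (weights = respondent counts):
  (75/275)×32.7 + (50/275)×26.5 + (75/275)×22.9 + (75/275)×48.4 = 33.1818%
Reweighting by population housing tenure shares:
  0.15×32.7 + 0.19×26.5 + 0.47×22.9 + 0.19×48.4 = 29.899%
Difference = 29.899 − 33.1818 = -3.2828 pp.

-3.3 percentage points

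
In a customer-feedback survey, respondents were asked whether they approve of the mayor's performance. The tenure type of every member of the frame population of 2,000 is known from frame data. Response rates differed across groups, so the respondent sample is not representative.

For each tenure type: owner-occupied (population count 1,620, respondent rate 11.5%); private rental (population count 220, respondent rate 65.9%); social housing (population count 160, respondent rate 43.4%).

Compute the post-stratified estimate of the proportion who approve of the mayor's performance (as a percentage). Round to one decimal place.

20.0%

Reweight to the known tenure type distribution:
  owner-occupied: (1,620/2,000) × 11.5 = 9.315
  private rental: (220/2,000) × 65.9 = 7.249
  social housing: (160/2,000) × 43.4 = 3.472
Post-stratified estimate = 20.036 → 20.0%.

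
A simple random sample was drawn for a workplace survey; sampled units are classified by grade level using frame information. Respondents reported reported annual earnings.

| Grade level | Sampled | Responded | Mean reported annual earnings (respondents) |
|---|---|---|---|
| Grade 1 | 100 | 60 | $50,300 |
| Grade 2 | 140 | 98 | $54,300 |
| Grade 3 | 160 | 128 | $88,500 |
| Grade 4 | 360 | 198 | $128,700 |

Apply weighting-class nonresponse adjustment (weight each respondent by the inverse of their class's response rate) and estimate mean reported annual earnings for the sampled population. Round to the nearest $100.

$96,200

Class response rates: Grade 1 60/100 = 60%, Grade 2 98/140 = 70%, Grade 3 128/160 = 80%, Grade 4 198/360 = 55%.
Weighting each respondent by the inverse class response rate inflates each class back to its sampled size, so the class weight is n_sampled:
  Grade 1: 100 × 50,300 = 5,030,000
  Grade 2: 140 × 54,300 = 7,602,000
  Grade 3: 160 × 88,500 = 14,160,000
  Grade 4: 360 × 128,700 = 46,332,000
Adjusted estimate = 73,124,000 / 760 = 96215.8 → $96,200.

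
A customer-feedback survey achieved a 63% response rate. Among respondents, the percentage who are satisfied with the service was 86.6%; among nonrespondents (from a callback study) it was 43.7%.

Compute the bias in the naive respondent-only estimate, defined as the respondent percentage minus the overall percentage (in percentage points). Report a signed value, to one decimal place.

+15.9 percentage points

Nonresponse fraction = 1 − 0.63 = 0.37.
Bias = (nonresponse fraction) × (respondent percentage − nonrespondent percentage)
     = 0.37 × (86.6 − 43.7) = 0.37 × 42.9 = 15.873.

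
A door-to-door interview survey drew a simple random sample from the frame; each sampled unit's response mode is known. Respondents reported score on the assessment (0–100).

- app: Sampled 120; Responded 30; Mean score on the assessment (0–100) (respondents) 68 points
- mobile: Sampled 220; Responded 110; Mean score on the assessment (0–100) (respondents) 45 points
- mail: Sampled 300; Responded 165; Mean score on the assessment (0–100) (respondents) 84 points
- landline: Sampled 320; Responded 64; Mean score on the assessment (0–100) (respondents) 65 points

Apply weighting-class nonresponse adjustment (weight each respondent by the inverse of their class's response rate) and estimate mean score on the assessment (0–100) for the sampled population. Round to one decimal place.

Response rates by class: app 30/120 = 25%, mobile 110/220 = 50%, mail 165/300 = 55%, landline 64/320 = 20%.
With weight = n_sampled/n_responded per class, the weighted class total is n_sampled:
  app: 120 × 68 = 8160
  mobile: 220 × 45 = 9900
  mail: 300 × 84 = 25,200
  landline: 320 × 65 = 20,800
Adjusted estimate = 64,060 / 960 = 66.7292 → 66.7.

66.7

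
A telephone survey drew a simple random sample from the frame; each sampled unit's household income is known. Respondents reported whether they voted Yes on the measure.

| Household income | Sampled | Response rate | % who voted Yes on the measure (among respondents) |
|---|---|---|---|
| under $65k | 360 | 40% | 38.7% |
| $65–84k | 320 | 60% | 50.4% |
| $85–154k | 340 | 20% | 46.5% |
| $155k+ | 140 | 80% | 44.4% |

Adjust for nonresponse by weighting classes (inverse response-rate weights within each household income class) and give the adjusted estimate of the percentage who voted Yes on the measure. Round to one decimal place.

44.9%

Inverse-response-rate weighting restores each class to its sampled count, so class totals weight by n_sampled:
  under $65k: 360 × 38.7 = 13932
  $65–84k: 320 × 50.4 = 16,128
  $85–154k: 340 × 46.5 = 15,810
  $155k+: 140 × 44.4 = 6216
Adjusted estimate = 52,086 / 1,160 = 44.9017 → 44.9%.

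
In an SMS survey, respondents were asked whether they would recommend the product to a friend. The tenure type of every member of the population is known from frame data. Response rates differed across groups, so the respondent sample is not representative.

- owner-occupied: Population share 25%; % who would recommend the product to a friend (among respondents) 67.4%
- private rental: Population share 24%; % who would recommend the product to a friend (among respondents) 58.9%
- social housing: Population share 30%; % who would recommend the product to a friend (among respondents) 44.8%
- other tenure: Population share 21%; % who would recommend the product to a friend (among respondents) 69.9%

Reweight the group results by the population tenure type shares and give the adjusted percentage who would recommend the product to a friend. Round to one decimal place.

59.1%

Post-stratification weights by population share, not respondent share:
  owner-occupied: 0.25 × 67.4 = 16.85
  private rental: 0.24 × 58.9 = 14.136
  social housing: 0.3 × 44.8 = 13.44
  other tenure: 0.21 × 69.9 = 14.679
Post-stratified estimate = 59.105 → 59.1%.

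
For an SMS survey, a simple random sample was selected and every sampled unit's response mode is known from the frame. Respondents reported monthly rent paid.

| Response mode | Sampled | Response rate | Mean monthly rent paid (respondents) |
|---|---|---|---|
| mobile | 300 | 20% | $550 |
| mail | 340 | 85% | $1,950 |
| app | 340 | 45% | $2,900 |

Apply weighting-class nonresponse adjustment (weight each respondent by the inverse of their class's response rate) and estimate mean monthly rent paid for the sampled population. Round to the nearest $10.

With weight = n_sampled/n_responded per class, the weighted class total is n_sampled:
  mobile: 300 × 550 = 165,000
  mail: 340 × 1950 = 663,000
  app: 340 × 2900 = 986,000
Adjusted estimate = 1,814,000 / 980 = 1851.02 → $1,850.

$1,850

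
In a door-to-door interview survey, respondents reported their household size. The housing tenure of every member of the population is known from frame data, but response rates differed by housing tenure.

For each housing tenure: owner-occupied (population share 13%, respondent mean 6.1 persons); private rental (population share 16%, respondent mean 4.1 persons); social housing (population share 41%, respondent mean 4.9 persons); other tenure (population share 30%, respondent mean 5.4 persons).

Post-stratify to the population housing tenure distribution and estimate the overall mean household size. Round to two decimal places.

5.08

Each cell contributes population-share × respondent value:
  owner-occupied: 0.13 × 6.1 = 0.793
  private rental: 0.16 × 4.1 = 0.656
  social housing: 0.41 × 4.9 = 2.009
  other tenure: 0.3 × 5.4 = 1.62
Post-stratified estimate = 5.078 → 5.08.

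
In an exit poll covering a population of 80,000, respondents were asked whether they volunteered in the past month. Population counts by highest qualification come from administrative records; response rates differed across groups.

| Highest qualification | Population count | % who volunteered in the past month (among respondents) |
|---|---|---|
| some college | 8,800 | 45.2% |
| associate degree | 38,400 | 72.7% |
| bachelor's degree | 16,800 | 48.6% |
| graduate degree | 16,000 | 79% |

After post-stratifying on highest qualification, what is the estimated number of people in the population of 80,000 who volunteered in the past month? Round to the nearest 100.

Apply each group's respondent rate to its population count:
  some college: 8,800 × 45.2% = 3977.6
  associate degree: 38,400 × 72.7% = 27916.8
  bachelor's degree: 16,800 × 48.6% = 8164.8
  graduate degree: 16,000 × 79% = 12,640
Estimated total = 52699.2 → 52,700.

52,700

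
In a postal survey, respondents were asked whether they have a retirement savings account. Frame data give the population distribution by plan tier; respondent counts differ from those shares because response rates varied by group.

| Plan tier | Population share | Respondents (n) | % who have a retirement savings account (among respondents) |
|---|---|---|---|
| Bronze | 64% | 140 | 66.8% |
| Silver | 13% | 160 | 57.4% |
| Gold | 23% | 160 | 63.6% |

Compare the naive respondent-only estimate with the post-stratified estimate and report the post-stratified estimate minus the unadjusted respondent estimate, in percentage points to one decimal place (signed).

+2.4 percentage points

Unadjusted (pooled respondent) estimate weights by respondent counts:
  (140/460)×66.8 + (160/460)×57.4 + (160/460)×63.6 = 62.4174%
Post-stratified estimate weights by population shares:
  0.64×66.8 + 0.13×57.4 + 0.23×63.6 = 64.842%
Difference = 64.842 − 62.4174 = 2.4246 pp.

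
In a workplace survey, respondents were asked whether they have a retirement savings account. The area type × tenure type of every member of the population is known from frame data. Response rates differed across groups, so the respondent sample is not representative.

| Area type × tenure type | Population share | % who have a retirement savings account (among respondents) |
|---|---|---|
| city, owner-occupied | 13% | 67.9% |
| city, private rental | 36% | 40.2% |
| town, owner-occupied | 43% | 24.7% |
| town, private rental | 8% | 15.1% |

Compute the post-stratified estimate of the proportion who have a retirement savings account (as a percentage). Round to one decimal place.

Post-stratification weights by population share, not respondent share:
  city, owner-occupied: 0.13 × 67.9 = 8.827
  city, private rental: 0.36 × 40.2 = 14.472
  town, owner-occupied: 0.43 × 24.7 = 10.621
  town, private rental: 0.08 × 15.1 = 1.208
Post-stratified estimate = 35.128 → 35.1%.

35.1%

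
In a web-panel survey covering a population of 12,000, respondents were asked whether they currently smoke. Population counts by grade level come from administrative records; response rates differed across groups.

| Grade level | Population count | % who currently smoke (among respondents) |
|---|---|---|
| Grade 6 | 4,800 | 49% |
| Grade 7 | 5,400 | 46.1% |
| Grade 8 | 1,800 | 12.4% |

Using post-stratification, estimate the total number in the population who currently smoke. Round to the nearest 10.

Each cell contributes its population count × the respondent rate:
  Grade 6: 4,800 × 49% = 2352
  Grade 7: 5,400 × 46.1% = 2489.4
  Grade 8: 1,800 × 12.4% = 223.2
Estimated total = 5064.6 → 5,060.

5,060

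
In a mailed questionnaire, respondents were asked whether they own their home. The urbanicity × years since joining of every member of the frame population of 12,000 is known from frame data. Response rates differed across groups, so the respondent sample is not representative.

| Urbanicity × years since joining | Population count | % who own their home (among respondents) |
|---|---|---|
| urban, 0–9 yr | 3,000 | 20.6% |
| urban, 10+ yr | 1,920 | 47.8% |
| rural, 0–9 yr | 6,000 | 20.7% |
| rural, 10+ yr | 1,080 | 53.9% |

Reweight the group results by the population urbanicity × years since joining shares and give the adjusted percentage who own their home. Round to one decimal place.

Each cell contributes population-share × respondent value:
  urban, 0–9 yr: (3,000/12,000) × 20.6 = 5.15
  urban, 10+ yr: (1,920/12,000) × 47.8 = 7.648
  rural, 0–9 yr: (6,000/12,000) × 20.7 = 10.35
  rural, 10+ yr: (1,080/12,000) × 53.9 = 4.851
Post-stratified estimate = 27.999 → 28.0%.

28.0%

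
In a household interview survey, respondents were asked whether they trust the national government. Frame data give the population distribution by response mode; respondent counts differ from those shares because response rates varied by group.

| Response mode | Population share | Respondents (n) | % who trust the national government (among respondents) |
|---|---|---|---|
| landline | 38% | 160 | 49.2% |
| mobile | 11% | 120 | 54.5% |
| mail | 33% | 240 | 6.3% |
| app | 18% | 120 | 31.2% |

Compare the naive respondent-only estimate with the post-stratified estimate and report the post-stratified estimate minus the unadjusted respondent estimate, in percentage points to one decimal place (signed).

+1.7 percentage points

Unadjusted (pooled respondent) estimate weights by respondent counts:
  (160/640)×49.2 + (120/640)×54.5 + (240/640)×6.3 + (120/640)×31.2 = 30.7312%
Post-stratifying to population shares instead:
  0.38×49.2 + 0.11×54.5 + 0.33×6.3 + 0.18×31.2 = 32.386%
Difference = 32.386 − 30.7312 = 1.6548 pp.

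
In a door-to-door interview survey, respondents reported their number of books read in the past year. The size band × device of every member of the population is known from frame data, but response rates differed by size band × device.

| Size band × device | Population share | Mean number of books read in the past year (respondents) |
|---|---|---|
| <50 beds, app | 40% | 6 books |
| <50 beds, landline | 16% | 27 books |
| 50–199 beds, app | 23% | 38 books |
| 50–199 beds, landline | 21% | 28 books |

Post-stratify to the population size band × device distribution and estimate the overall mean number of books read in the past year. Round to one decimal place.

Post-stratification weights by population share, not respondent share:
  <50 beds, app: 0.4 × 6 = 2.4
  <50 beds, landline: 0.16 × 27 = 4.32
  50–199 beds, app: 0.23 × 38 = 8.74
  50–199 beds, landline: 0.21 × 28 = 5.88
Post-stratified estimate = 21.34 → 21.3.

21.3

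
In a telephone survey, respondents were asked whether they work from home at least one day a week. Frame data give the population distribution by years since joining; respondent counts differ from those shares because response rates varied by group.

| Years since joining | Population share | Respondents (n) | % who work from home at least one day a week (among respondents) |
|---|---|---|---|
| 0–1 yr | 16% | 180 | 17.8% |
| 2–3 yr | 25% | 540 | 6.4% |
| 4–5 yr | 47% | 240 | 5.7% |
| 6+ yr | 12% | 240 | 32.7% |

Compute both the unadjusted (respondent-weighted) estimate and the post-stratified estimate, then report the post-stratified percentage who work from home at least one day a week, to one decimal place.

11.1%

Naive respondent-only estimate (weights = respondent counts):
  (180/1200)×17.8 + (540/1200)×6.4 + (240/1200)×5.7 + (240/1200)×32.7 = 13.23%
Post-stratifying to population shares instead:
  0.16×17.8 + 0.25×6.4 + 0.47×5.7 + 0.12×32.7 = 11.051%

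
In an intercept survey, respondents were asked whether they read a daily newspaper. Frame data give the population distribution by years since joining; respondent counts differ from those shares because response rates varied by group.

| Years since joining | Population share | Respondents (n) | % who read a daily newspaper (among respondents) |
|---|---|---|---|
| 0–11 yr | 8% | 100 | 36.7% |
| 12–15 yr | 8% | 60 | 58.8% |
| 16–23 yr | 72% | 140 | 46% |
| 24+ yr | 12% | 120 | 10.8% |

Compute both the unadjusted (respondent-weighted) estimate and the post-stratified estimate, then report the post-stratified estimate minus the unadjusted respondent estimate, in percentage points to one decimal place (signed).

Without adjustment, the pooled respondent share is:
  (100/420)×36.7 + (60/420)×58.8 + (140/420)×46 + (120/420)×10.8 = 35.5571%
Post-stratifying to population shares instead:
  0.08×36.7 + 0.08×58.8 + 0.72×46 + 0.12×10.8 = 42.056%
Difference = 42.056 − 35.5571 = 6.4989 pp.

+6.5 percentage points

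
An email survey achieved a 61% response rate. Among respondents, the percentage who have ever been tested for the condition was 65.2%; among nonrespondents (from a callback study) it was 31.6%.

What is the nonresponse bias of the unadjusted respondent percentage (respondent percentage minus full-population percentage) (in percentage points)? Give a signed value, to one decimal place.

Nonresponse fraction = 1 − 0.61 = 0.39.
Bias = (nonresponse fraction) × (respondent percentage − nonrespondent percentage)
     = 0.39 × (65.2 − 31.6) = 0.39 × 33.6 = 13.104.

+13.1 percentage points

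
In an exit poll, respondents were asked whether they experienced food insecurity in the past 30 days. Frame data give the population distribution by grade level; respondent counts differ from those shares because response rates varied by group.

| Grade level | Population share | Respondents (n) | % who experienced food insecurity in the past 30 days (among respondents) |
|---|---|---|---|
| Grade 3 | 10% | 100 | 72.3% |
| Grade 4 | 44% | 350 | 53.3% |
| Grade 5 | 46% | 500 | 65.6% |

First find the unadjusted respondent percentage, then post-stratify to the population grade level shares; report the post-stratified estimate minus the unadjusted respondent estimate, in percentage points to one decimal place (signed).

-0.9 percentage points

Unadjusted (pooled respondent) estimate weights by respondent counts:
  (100/950)×72.3 + (350/950)×53.3 + (500/950)×65.6 = 61.7737%
Reweighting by population grade level shares:
  0.1×72.3 + 0.44×53.3 + 0.46×65.6 = 60.858%
Difference = 60.858 − 61.7737 = -0.9157 pp.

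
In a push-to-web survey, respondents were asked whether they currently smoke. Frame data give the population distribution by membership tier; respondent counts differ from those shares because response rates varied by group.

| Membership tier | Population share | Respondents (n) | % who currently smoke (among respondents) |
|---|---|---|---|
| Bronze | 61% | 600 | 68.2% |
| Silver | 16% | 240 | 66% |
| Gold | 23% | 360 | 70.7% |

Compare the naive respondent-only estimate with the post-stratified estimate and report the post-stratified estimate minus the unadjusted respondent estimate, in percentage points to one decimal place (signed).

-0.1 percentage points

Without adjustment, the pooled respondent share is:
  (600/1200)×68.2 + (240/1200)×66 + (360/1200)×70.7 = 68.51%
Post-stratifying to population shares instead:
  0.61×68.2 + 0.16×66 + 0.23×70.7 = 68.423%
Difference = 68.423 − 68.51 = -0.087 pp.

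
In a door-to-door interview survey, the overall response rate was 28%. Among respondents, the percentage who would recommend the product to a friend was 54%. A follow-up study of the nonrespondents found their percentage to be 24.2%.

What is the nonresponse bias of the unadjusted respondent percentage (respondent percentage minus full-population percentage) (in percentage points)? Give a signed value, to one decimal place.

Nonresponse fraction = 1 − 0.28 = 0.72.
Bias = (nonresponse fraction) × (respondent percentage − nonrespondent percentage)
     = 0.72 × (54 − 24.2) = 0.72 × 29.8 = 21.456.

+21.5 percentage points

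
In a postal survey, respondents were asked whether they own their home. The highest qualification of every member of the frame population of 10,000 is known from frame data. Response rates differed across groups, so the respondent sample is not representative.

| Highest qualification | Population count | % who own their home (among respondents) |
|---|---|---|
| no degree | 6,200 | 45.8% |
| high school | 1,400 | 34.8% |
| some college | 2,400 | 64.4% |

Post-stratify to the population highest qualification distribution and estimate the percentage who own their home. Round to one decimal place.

48.7%

Each cell contributes population-share × respondent value:
  no degree: (6,200/10,000) × 45.8 = 28.396
  high school: (1,400/10,000) × 34.8 = 4.872
  some college: (2,400/10,000) × 64.4 = 15.456
Post-stratified estimate = 48.724 → 48.7%.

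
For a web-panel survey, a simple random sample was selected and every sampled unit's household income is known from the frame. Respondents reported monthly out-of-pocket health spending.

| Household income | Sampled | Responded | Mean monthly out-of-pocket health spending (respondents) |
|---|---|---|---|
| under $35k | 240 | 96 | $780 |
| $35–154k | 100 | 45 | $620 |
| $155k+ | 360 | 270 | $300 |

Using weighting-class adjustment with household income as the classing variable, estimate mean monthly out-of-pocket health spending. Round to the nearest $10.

Response rates by class: under $35k 96/240 = 40%, $35–154k 45/100 = 45%, $155k+ 270/360 = 75%.
Weighting each respondent by the inverse class response rate inflates each class back to its sampled size, so the class weight is n_sampled:
  under $35k: 240 × 780 = 187,200
  $35–154k: 100 × 620 = 62,000
  $155k+: 360 × 300 = 108,000
Adjusted estimate = 357,200 / 700 = 510.286 → $510.

$510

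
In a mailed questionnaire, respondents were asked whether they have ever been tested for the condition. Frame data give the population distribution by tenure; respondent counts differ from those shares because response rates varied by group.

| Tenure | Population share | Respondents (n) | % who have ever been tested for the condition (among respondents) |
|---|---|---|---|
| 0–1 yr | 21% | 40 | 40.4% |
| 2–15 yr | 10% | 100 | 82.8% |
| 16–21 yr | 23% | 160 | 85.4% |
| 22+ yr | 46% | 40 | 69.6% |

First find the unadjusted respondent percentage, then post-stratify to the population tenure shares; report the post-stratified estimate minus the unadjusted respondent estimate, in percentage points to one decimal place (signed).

-9.1 percentage points

Naive respondent-only estimate (weights = respondent counts):
  (40/340)×40.4 + (100/340)×82.8 + (160/340)×85.4 + (40/340)×69.6 = 77.4824%
Reweighting by population tenure shares:
  0.21×40.4 + 0.1×82.8 + 0.23×85.4 + 0.46×69.6 = 68.422%
Difference = 68.422 − 77.4824 = -9.0604 pp.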